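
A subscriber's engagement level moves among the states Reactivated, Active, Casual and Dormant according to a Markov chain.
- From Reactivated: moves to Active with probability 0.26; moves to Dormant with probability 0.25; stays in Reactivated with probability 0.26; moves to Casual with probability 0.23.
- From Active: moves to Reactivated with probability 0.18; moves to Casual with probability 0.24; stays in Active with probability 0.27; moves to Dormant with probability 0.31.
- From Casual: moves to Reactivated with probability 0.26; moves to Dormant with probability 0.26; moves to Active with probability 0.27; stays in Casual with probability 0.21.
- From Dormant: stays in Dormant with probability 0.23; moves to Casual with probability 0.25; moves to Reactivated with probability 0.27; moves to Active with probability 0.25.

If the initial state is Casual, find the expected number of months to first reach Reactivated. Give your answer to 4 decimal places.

Let t(s) be the expected number of months to first reach Reactivated from state s, with t(Reactivated) = 0. Conditioning on the first month:
t(Active) = 1 + 0.27·t(Active) + 0.24·t(Casual) + 0.31·t(Dormant)
t(Casual) = 1 + 0.27·t(Active) + 0.21·t(Casual) + 0.26·t(Dormant)
t(Dormant) = 1 + 0.25·t(Active) + 0.25·t(Casual) + 0.23·t(Dormant)
Solving: t(Active) = 4.4701, t(Casual) = 4.1412, t(Dormant) = 4.0946.
Expected months from Casual to Reactivated: 4.1412.

4.1412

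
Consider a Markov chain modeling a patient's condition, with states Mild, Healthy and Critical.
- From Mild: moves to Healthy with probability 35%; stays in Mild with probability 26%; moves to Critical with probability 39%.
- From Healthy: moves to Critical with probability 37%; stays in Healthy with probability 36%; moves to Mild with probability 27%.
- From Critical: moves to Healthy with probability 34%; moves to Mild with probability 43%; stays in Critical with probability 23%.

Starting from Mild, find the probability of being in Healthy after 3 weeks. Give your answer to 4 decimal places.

Propagate the distribution vector 3 weeks from Mild.
After 0 weeks: (1.0000, 0.0000, 0.0000)
After 1 week: (0.2600, 0.3500, 0.3900)
After 2 weeks: (0.3298, 0.3496, 0.3206)
After 3 weeks: (0.3180, 0.3503, 0.3317)
P(in Healthy after 3 weeks) = 0.3503

0.3503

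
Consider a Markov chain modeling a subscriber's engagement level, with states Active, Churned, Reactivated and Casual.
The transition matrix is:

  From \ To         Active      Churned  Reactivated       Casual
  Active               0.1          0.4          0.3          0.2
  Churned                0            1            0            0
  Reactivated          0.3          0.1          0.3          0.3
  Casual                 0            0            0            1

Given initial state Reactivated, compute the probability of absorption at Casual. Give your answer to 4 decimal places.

0.6111

Let h(s) be the probability of absorption at Casual starting from transient state s. Then h(Casual) = 1 and h(Churned) = 0. By first-step analysis:
h(Active) = 0.1·h(Active) + 0.4·0 + 0.3·h(Reactivated) + 0.2·1
h(Reactivated) = 0.3·h(Active) + 0.1·0 + 0.3·h(Reactivated) + 0.3·1
Solving: h(Active) = 0.4259, h(Reactivated) = 0.6111.
Starting from Reactivated, the probability is 0.6111.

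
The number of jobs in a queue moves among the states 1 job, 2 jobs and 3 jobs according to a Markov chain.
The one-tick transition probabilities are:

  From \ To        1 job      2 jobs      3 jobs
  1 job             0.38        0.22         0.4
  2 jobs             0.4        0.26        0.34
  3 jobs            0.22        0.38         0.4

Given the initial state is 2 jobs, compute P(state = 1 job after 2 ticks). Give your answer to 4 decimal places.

0.3308

Sum over the intermediate state after 1 tick:
P = P(2 jobs→1 job)·P(1 job→1 job) + P(2 jobs→2 jobs)·P(2 jobs→1 job) + P(2 jobs→3 jobs)·P(3 jobs→1 job)
  = 0.4×0.38 + 0.26×0.4 + 0.34×0.22
  = 0.1520 + 0.1040 + 0.0748 = 0.3308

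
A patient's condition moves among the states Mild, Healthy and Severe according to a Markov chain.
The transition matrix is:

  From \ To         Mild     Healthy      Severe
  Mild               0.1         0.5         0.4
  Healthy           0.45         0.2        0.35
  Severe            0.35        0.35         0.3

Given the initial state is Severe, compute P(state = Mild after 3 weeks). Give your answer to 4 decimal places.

Propagate the distribution vector 3 weeks from Severe.
After 0 weeks: (0.0000, 0.0000, 1.0000)
After 1 week: (0.3500, 0.3500, 0.3000)
After 2 weeks: (0.2975, 0.3500, 0.3525)
After 3 weeks: (0.3106, 0.3421, 0.3473)
P(in Mild after 3 weeks) = 0.3106

0.3106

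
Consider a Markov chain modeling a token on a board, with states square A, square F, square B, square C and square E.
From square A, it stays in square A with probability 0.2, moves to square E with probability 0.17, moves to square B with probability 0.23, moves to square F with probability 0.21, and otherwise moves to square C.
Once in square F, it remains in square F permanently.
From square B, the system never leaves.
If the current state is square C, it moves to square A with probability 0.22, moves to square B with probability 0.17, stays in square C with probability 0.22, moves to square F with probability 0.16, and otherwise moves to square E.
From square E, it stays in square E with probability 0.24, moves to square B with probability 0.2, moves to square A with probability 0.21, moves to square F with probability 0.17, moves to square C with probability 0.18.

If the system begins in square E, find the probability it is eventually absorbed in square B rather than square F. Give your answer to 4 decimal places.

Let h(s) be the probability of absorption at square B starting from transient state s. Then h(square B) = 1 and h(square F) = 0. By first-step analysis:
h(square A) = 0.2·h(square A) + 0.21·0 + 0.23·1 + 0.19·h(square C) + 0.17·h(square E)
h(square C) = 0.22·h(square A) + 0.16·0 + 0.17·1 + 0.22·h(square C) + 0.23·h(square E)
h(square E) = 0.21·h(square A) + 0.17·0 + 0.2·1 + 0.18·h(square C) + 0.24·h(square E)
Solving: h(square A) = 0.5247, h(square C) = 0.5228, h(square E) = 0.5320.
Starting from square E, the probability is 0.5320.

0.5320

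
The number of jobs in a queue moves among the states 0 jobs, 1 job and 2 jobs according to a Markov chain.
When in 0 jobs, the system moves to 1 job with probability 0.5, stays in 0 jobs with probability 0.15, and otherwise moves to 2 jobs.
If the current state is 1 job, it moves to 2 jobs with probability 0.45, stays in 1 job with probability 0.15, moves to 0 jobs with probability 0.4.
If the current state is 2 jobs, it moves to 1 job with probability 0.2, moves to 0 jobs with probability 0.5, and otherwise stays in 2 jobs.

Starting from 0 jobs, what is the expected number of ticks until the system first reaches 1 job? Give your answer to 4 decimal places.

2.5000

Let t(s) be the expected number of ticks to first reach 1 job from state s, with t(1 job) = 0. Conditioning on the first tick:
t(0 jobs) = 1 + 0.15·t(0 jobs) + 0.35·t(2 jobs)
t(2 jobs) = 1 + 0.5·t(0 jobs) + 0.3·t(2 jobs)
Solving: t(0 jobs) = 2.5000, t(2 jobs) = 3.2143.
Expected ticks from 0 jobs to 1 job: 2.5000.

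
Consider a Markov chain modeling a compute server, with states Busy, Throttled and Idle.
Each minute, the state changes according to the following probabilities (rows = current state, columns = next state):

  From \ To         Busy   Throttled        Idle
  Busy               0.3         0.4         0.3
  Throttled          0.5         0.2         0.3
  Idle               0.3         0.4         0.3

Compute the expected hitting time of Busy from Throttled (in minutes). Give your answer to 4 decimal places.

2.2727

Let t(s) be the expected number of minutes to first reach Busy from state s, with t(Busy) = 0. Conditioning on the first minute:
t(Throttled) = 1 + 0.2·t(Throttled) + 0.3·t(Idle)
t(Idle) = 1 + 0.4·t(Throttled) + 0.3·t(Idle)
Solving: t(Throttled) = 2.2727, t(Idle) = 2.7273.
Expected minutes from Throttled to Busy: 2.2727.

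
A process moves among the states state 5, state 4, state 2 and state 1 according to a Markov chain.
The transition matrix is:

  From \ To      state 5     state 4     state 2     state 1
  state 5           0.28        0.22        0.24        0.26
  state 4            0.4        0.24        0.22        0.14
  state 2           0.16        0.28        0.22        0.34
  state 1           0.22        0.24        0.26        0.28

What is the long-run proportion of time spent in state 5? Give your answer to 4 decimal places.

Let the stationary distribution be π with π = πP and π_1 + π_2 + π_3 + π_4 = 1.
π_1 = 0.28·π_1 + 0.4·π_2 + 0.16·π_3 + 0.22·π_4
π_2 = 0.22·π_1 + 0.24·π_2 + 0.28·π_3 + 0.24·π_4
π_3 = 0.24·π_1 + 0.22·π_2 + 0.22·π_3 + 0.26·π_4
Solving with the normalization constraint gives π = (0.2658, 0.2441, 0.2355, 0.2546).
So the stationary probability of state 5 is 0.2658.

0.2658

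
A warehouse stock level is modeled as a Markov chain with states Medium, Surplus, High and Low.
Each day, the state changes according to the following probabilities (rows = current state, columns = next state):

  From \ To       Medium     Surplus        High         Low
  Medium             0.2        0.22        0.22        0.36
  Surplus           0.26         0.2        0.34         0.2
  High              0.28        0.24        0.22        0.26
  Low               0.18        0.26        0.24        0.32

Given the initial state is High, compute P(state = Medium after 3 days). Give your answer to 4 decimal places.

Propagate the distribution vector 3 days from High.
After 0 days: (0.0000, 0.0000, 1.0000, 0.0000)
After 1 day: (0.2800, 0.2400, 0.2200, 0.2600)
After 2 days: (0.2268, 0.2300, 0.2540, 0.2892)
After 3 days: (0.2283, 0.2320, 0.2534, 0.2862)
P(in Medium after 3 days) = 0.2283

0.2283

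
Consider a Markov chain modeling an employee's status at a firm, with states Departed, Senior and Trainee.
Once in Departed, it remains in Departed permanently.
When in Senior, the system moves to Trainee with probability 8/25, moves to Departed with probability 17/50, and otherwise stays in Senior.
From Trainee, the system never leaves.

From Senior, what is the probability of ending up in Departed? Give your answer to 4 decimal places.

0.5152

Let h(s) be the probability of absorption at Departed starting from transient state s. Then h(Departed) = 1 and h(Trainee) = 0. By first-step analysis:
h(Senior) = 0.34·1 + 0.34·h(Senior) + 0.32·0
Solving: h(Senior) = 0.5152.
Starting from Senior, the probability is 0.5152.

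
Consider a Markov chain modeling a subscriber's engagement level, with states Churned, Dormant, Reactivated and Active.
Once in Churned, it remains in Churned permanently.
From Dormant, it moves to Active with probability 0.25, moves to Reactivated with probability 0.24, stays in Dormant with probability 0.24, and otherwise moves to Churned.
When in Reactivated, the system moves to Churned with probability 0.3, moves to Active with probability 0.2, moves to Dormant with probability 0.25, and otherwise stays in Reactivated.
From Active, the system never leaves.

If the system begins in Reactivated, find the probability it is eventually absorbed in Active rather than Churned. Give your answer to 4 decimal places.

Let h(s) be the probability of absorption at Active starting from transient state s. Then h(Active) = 1 and h(Churned) = 0. By first-step analysis:
h(Dormant) = 0.27·0 + 0.24·h(Dormant) + 0.24·h(Reactivated) + 0.25·1
h(Reactivated) = 0.3·0 + 0.25·h(Dormant) + 0.25·h(Reactivated) + 0.2·1
Solving: h(Dormant) = 0.4618, h(Reactivated) = 0.4206.
Starting from Reactivated, the probability is 0.4206.

0.4206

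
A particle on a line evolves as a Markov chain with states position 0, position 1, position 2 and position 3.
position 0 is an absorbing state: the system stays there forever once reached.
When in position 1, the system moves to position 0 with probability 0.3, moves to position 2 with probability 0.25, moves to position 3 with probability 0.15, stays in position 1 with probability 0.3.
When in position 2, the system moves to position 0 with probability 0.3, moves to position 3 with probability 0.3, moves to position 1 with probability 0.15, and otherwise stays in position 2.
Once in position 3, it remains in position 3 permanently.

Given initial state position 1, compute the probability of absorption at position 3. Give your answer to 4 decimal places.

0.3846

Let h(s) be the probability of absorption at position 3 starting from transient state s. Then h(position 3) = 1 and h(position 0) = 0. By first-step analysis:
h(position 1) = 0.3·0 + 0.3·h(position 1) + 0.25·h(position 2) + 0.15·1
h(position 2) = 0.3·0 + 0.15·h(position 1) + 0.25·h(position 2) + 0.3·1
Solving: h(position 1) = 0.3846, h(position 2) = 0.4769.
Starting from position 1, the probability is 0.3846.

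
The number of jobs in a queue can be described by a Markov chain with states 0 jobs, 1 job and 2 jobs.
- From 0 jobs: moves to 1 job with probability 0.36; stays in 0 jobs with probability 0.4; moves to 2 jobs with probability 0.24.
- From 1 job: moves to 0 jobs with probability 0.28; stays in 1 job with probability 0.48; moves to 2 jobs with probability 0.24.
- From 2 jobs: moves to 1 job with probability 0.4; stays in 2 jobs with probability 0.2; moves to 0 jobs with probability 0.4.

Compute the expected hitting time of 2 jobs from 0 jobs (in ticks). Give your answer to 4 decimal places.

Let t(s) be the expected number of ticks to first reach 2 jobs from state s, with t(2 jobs) = 0. Conditioning on the first tick:
t(0 jobs) = 1 + 0.4·t(0 jobs) + 0.36·t(1 job)
t(1 job) = 1 + 0.28·t(0 jobs) + 0.48·t(1 job)
Solving: t(0 jobs) = 4.1667, t(1 job) = 4.1667.
Expected ticks from 0 jobs to 2 jobs: 4.1667.

4.1667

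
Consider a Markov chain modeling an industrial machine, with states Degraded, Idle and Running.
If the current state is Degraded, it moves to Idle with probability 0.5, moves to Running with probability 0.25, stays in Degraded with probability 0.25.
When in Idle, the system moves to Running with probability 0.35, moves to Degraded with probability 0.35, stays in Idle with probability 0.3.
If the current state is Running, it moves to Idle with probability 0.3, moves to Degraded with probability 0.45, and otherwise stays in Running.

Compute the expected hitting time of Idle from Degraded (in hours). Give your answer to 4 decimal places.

Let t(s) be the expected number of hours to first reach Idle from state s, with t(Idle) = 0. Conditioning on the first hour:
t(Degraded) = 1 + 0.25·t(Degraded) + 0.25·t(Running)
t(Running) = 1 + 0.45·t(Degraded) + 0.25·t(Running)
Solving: t(Degraded) = 2.2222, t(Running) = 2.6667.
Expected hours from Degraded to Idle: 2.2222.

2.2222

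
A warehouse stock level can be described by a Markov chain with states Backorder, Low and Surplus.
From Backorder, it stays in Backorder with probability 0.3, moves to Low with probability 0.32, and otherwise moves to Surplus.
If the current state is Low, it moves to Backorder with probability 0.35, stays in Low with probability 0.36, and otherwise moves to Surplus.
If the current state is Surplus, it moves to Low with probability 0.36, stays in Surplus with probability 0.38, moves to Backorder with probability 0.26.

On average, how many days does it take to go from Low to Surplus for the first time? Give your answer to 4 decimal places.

Let t(s) be the expected number of days to first reach Surplus from state s, with t(Surplus) = 0. Conditioning on the first day:
t(Backorder) = 1 + 0.3·t(Backorder) + 0.32·t(Low)
t(Low) = 1 + 0.35·t(Backorder) + 0.36·t(Low)
Solving: t(Backorder) = 2.8571, t(Low) = 3.1250.
Expected days from Low to Surplus: 3.1250.

3.1250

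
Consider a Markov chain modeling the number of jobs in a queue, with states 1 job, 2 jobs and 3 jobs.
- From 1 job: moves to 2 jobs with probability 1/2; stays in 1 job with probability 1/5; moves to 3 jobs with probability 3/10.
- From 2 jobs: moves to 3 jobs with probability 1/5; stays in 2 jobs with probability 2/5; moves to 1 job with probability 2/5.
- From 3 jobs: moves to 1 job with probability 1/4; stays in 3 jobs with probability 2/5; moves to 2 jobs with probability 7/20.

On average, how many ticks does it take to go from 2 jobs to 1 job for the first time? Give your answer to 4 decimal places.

2.7586

Let t(s) be the expected number of ticks to first reach 1 job from state s, with t(1 job) = 0. Conditioning on the first tick:
t(2 jobs) = 1 + 0.4·t(2 jobs) + 0.2·t(3 jobs)
t(3 jobs) = 1 + 0.35·t(2 jobs) + 0.4·t(3 jobs)
Solving: t(2 jobs) = 2.7586, t(3 jobs) = 3.2759.
Expected ticks from 2 jobs to 1 job: 2.7586.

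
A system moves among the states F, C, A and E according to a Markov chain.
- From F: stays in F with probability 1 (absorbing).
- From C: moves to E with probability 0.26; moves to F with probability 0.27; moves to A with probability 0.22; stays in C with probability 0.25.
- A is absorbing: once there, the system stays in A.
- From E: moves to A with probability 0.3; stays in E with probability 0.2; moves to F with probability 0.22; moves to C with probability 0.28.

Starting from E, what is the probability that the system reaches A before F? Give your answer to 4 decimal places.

Let h(s) be the probability of absorption at A starting from transient state s. Then h(A) = 1 and h(F) = 0. By first-step analysis:
h(C) = 0.27·0 + 0.25·h(C) + 0.22·1 + 0.26·h(E)
h(E) = 0.22·0 + 0.28·h(C) + 0.3·1 + 0.2·h(E)
Solving: h(C) = 0.4818, h(E) = 0.5436.
Starting from E, the probability is 0.5436.

0.5436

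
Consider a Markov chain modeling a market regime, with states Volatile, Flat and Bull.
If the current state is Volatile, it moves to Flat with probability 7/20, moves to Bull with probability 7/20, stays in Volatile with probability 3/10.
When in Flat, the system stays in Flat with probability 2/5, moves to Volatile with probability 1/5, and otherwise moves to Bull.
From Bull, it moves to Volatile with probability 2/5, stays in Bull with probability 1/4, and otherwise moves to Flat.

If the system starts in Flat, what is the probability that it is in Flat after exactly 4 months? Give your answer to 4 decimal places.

0.3684

Propagate the distribution vector 4 months from Flat.
After 0 months: (0.0000, 1.0000, 0.0000)
After 1 month: (0.2000, 0.4000, 0.4000)
After 2 months: (0.3000, 0.3700, 0.3300)
After 3 months: (0.2960, 0.3685, 0.3355)
After 4 months: (0.2967, 0.3684, 0.3349)
P(in Flat after 4 months) = 0.3684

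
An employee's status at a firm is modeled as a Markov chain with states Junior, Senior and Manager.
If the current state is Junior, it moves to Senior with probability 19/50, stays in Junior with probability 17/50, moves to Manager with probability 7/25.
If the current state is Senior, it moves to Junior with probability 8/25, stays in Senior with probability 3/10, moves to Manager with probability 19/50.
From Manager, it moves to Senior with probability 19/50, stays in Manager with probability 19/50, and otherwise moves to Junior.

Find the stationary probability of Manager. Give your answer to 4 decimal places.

Let the stationary distribution be π with π = πP and π_1 + π_2 + π_3 = 1.
π_1 = 0.34·π_1 + 0.32·π_2 + 0.24·π_3
π_2 = 0.38·π_1 + 0.3·π_2 + 0.38·π_3
Solving with the normalization constraint gives π = (0.2979, 0.3519, 0.3502).
So the stationary probability of Manager is 0.3502.

0.3502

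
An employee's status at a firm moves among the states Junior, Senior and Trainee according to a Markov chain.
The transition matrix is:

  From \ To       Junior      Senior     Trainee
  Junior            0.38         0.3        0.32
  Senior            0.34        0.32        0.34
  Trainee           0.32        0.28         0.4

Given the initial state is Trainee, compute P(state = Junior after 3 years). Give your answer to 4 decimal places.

0.3466

Propagate the distribution vector 3 years from Trainee.
After 0 years: (0.0000, 0.0000, 1.0000)
After 1 year: (0.3200, 0.2800, 0.4000)
After 2 years: (0.3448, 0.2976, 0.3576)
After 3 years: (0.3466, 0.2988, 0.3546)
P(in Junior after 3 years) = 0.3466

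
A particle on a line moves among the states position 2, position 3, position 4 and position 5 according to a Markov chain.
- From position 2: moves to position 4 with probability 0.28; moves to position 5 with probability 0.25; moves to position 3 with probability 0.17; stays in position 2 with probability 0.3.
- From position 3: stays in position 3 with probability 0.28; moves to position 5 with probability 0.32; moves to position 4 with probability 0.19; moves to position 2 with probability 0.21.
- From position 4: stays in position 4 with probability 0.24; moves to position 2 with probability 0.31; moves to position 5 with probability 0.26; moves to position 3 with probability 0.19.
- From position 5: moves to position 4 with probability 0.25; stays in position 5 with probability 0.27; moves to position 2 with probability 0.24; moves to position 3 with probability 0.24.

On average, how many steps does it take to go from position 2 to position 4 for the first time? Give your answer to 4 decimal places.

3.9559

Let t(s) be the expected number of steps to first reach position 4 from state s, with t(position 4) = 0. Conditioning on the first step:
t(position 2) = 1 + 0.3·t(position 2) + 0.17·t(position 3) + 0.25·t(position 5)
t(position 3) = 1 + 0.21·t(position 2) + 0.28·t(position 3) + 0.32·t(position 5)
t(position 5) = 1 + 0.24·t(position 2) + 0.24·t(position 3) + 0.27·t(position 5)
Solving: t(position 2) = 3.9559, t(position 3) = 4.3678, t(position 5) = 4.1064.
Expected steps from position 2 to position 4: 3.9559.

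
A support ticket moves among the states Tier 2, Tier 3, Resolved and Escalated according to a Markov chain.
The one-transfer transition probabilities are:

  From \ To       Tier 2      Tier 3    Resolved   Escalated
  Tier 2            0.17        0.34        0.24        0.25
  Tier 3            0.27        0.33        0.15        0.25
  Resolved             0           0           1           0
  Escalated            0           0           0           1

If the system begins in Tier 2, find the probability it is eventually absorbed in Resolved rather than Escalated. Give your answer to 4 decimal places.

0.4562

Let h(s) be the probability of absorption at Resolved starting from transient state s. Then h(Resolved) = 1 and h(Escalated) = 0. By first-step analysis:
h(Tier 2) = 0.17·h(Tier 2) + 0.34·h(Tier 3) + 0.24·1 + 0.25·0
h(Tier 3) = 0.27·h(Tier 2) + 0.33·h(Tier 3) + 0.15·1 + 0.25·0
Solving: h(Tier 2) = 0.4562, h(Tier 3) = 0.4077.
Starting from Tier 2, the probability is 0.4562.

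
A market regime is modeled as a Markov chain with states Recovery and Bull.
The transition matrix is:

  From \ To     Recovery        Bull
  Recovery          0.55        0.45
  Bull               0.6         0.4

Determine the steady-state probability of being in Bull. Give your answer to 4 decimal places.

Let the stationary distribution be π with π = πP and π_1 + π_2 = 1.
π_1 = 0.55·π_1 + 0.6·π_2
Solving with the normalization constraint gives π = (0.5714, 0.4286).
So the stationary probability of Bull is 0.4286.

0.4286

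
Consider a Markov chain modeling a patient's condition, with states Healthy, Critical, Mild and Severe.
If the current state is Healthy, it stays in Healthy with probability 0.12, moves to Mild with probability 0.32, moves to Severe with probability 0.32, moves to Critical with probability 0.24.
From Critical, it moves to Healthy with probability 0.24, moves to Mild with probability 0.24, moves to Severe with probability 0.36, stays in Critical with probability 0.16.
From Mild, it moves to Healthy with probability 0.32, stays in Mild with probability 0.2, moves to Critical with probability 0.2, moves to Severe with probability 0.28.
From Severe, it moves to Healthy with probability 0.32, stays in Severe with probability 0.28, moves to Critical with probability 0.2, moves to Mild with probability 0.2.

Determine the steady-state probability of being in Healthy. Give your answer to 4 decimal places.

Let the stationary distribution be π with π = πP and π_1 + π_2 + π_3 + π_4 = 1.
π_1 = 0.12·π_1 + 0.24·π_2 + 0.32·π_3 + 0.32·π_4
π_2 = 0.24·π_1 + 0.16·π_2 + 0.2·π_3 + 0.2·π_4
π_3 = 0.32·π_1 + 0.24·π_2 + 0.2·π_3 + 0.2·π_4
Solving with the normalization constraint gives π = (0.2532, 0.2020, 0.2385, 0.3063).
So the stationary probability of Healthy is 0.2532.

0.2532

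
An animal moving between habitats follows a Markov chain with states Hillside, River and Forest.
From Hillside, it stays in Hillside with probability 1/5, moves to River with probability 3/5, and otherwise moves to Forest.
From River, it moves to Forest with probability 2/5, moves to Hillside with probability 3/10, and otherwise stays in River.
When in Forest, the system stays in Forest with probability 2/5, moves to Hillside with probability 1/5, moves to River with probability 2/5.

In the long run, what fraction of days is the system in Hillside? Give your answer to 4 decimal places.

0.2407

Let the stationary distribution be π with π = πP and π_1 + π_2 + π_3 = 1.
π_1 = 0.2·π_1 + 0.3·π_2 + 0.2·π_3
π_2 = 0.6·π_1 + 0.3·π_2 + 0.4·π_3
Solving with the normalization constraint gives π = (0.2407, 0.4074, 0.3519).
So the stationary probability of Hillside is 0.2407.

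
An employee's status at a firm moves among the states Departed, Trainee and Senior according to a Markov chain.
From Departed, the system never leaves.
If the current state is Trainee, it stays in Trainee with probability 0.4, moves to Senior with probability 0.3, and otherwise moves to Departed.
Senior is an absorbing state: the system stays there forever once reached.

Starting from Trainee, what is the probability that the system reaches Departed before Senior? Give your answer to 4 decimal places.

Let h(s) be the probability of absorption at Departed starting from transient state s. Then h(Departed) = 1 and h(Senior) = 0. By first-step analysis:
h(Trainee) = 0.3·1 + 0.4·h(Trainee) + 0.3·0
Solving: h(Trainee) = 0.5000.
Starting from Trainee, the probability is 0.5000.

0.5000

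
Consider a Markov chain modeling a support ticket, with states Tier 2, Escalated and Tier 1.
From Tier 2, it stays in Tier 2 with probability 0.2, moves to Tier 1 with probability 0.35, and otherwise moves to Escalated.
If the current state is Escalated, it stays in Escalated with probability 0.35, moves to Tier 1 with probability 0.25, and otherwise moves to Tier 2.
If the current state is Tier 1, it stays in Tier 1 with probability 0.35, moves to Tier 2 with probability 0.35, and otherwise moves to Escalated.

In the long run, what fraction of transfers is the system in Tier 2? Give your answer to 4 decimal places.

Let the stationary distribution be π with π = πP and π_1 + π_2 + π_3 = 1.
π_1 = 0.2·π_1 + 0.4·π_2 + 0.35·π_3
π_2 = 0.45·π_1 + 0.35·π_2 + 0.3·π_3
Solving with the normalization constraint gives π = (0.3203, 0.3664, 0.3134).
So the stationary probability of Tier 2 is 0.3203.

0.3203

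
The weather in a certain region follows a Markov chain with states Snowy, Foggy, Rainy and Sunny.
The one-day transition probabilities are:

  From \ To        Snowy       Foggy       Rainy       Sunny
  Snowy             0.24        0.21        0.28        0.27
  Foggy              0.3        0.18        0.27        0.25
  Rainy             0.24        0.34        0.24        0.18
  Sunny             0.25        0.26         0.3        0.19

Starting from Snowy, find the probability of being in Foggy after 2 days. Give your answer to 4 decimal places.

Propagate the distribution vector 2 days from Snowy.
After 0 days: (1.0000, 0.0000, 0.0000, 0.0000)
After 1 day: (0.2400, 0.2100, 0.2800, 0.2700)
After 2 days: (0.2553, 0.2536, 0.2721, 0.2190)
P(in Foggy after 2 days) = 0.2536

0.2536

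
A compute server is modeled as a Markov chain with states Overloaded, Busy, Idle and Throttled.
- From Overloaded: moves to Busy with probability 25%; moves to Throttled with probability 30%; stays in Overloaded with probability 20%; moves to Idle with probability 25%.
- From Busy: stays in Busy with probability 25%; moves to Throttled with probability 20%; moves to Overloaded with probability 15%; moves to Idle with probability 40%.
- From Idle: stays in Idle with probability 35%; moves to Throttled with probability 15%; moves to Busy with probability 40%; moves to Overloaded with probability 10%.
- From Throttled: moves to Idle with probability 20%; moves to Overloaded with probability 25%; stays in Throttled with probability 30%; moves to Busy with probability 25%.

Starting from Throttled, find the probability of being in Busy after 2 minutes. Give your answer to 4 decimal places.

Propagate the distribution vector 2 minutes from Throttled.
After 0 minutes: (0.0000, 0.0000, 0.0000, 1.0000)
After 1 minute: (0.2500, 0.2500, 0.2000, 0.3000)
After 2 minutes: (0.1825, 0.2800, 0.2925, 0.2450)
P(in Busy after 2 minutes) = 0.2800

0.2800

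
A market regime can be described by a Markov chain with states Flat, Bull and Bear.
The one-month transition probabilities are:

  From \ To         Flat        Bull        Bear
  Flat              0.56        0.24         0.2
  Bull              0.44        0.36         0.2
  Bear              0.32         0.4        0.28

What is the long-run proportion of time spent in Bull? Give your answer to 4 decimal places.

Let the stationary distribution be π with π = πP and π_1 + π_2 + π_3 = 1.
π_1 = 0.56·π_1 + 0.44·π_2 + 0.32·π_3
π_2 = 0.24·π_1 + 0.36·π_2 + 0.4·π_3
Solving with the normalization constraint gives π = (0.4704, 0.3123, 0.2174).
So the stationary probability of Bull is 0.3123.

0.3123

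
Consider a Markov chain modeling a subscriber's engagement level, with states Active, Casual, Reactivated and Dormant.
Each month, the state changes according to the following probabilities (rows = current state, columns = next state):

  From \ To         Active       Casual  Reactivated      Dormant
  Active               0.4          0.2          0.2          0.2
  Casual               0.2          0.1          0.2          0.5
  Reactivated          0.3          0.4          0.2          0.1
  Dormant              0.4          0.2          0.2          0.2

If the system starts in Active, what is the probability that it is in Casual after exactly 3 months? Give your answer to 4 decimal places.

0.2180

Propagate the distribution vector 3 months from Active.
After 0 months: (1.0000, 0.0000, 0.0000, 0.0000)
After 1 month: (0.4000, 0.2000, 0.2000, 0.2000)
After 2 months: (0.3400, 0.2200, 0.2000, 0.2400)
After 3 months: (0.3360, 0.2180, 0.2000, 0.2460)
P(in Casual after 3 months) = 0.2180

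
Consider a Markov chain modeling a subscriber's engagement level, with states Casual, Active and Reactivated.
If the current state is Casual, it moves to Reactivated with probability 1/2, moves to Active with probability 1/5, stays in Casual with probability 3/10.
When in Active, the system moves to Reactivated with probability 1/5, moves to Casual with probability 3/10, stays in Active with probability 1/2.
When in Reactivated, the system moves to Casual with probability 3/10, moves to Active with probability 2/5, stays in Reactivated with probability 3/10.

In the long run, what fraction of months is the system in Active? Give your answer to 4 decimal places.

Let the stationary distribution be π with π = πP and π_1 + π_2 + π_3 = 1.
π_1 = 0.3·π_1 + 0.3·π_2 + 0.3·π_3
π_2 = 0.2·π_1 + 0.5·π_2 + 0.4·π_3
Solving with the normalization constraint gives π = (0.3000, 0.3778, 0.3222).
So the stationary probability of Active is 0.3778.

0.3778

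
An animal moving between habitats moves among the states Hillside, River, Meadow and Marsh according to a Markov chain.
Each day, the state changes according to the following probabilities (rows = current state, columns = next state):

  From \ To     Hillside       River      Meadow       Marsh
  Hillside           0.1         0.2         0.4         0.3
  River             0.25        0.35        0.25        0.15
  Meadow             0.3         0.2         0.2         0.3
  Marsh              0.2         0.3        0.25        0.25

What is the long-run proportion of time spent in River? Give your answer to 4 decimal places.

0.2645

Let the stationary distribution be π with π = πP and π_1 + π_2 + π_3 + π_4 = 1.
π_1 = 0.1·π_1 + 0.25·π_2 + 0.3·π_3 + 0.2·π_4
π_2 = 0.2·π_1 + 0.35·π_2 + 0.2·π_3 + 0.3·π_4
π_3 = 0.4·π_1 + 0.25·π_2 + 0.2·π_3 + 0.25·π_4
Solving with the normalization constraint gives π = (0.2183, 0.2645, 0.2693, 0.2479).
So the stationary probability of River is 0.2645.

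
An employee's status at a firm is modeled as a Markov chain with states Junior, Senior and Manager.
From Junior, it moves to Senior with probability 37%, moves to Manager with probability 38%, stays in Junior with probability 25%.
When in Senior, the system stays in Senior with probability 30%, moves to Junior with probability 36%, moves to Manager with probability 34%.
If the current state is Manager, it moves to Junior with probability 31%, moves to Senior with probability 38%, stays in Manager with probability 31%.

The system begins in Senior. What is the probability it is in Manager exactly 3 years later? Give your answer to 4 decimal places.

0.3418

Propagate the distribution vector 3 years from Senior.
After 0 years: (0.0000, 1.0000, 0.0000)
After 1 year: (0.3600, 0.3000, 0.3400)
After 2 years: (0.3034, 0.3524, 0.3442)
After 3 years: (0.3094, 0.3488, 0.3418)
P(in Manager after 3 years) = 0.3418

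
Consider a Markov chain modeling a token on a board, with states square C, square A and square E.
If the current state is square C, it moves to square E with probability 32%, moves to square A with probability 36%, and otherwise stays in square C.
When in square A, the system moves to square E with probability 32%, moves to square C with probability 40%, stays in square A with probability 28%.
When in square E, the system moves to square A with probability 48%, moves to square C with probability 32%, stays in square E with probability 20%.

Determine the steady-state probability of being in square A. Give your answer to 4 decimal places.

Let the stationary distribution be π with π = πP and π_1 + π_2 + π_3 = 1.
π_1 = 0.32·π_1 + 0.4·π_2 + 0.32·π_3
π_2 = 0.36·π_1 + 0.28·π_2 + 0.48·π_3
Solving with the normalization constraint gives π = (0.3492, 0.3651, 0.2857).
So the stationary probability of square A is 0.3651.

0.3651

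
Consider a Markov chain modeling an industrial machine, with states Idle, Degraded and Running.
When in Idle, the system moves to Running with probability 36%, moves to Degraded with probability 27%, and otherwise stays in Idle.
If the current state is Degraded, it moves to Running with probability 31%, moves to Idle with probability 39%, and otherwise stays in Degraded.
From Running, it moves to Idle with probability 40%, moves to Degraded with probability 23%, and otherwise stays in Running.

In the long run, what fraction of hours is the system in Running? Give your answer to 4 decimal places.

Let the stationary distribution be π with π = πP and π_1 + π_2 + π_3 = 1.
π_1 = 0.37·π_1 + 0.39·π_2 + 0.4·π_3
π_2 = 0.27·π_1 + 0.3·π_2 + 0.23·π_3
Solving with the normalization constraint gives π = (0.3858, 0.2639, 0.3503).
So the stationary probability of Running is 0.3503.

0.3503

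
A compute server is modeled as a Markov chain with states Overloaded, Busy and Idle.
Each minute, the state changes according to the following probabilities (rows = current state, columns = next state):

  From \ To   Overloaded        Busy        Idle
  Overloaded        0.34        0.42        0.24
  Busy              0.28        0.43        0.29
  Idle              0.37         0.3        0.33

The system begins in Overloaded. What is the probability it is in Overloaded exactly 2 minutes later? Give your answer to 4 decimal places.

0.3220

Sum over the intermediate state after 1 minute:
P = P(Overloaded→Overloaded)·P(Overloaded→Overloaded) + P(Overloaded→Busy)·P(Busy→Overloaded) + P(Overloaded→Idle)·P(Idle→Overloaded)
  = 0.34×0.34 + 0.42×0.28 + 0.24×0.37
  = 0.1156 + 0.1176 + 0.0888 = 0.3220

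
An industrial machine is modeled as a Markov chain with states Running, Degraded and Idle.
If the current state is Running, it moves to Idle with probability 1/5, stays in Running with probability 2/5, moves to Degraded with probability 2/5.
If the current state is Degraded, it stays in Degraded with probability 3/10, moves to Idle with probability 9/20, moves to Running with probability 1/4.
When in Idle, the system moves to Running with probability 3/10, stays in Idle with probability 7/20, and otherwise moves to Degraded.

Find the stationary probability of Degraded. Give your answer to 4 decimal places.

Let the stationary distribution be π with π = πP and π_1 + π_2 + π_3 = 1.
π_1 = 0.4·π_1 + 0.25·π_2 + 0.3·π_3
π_2 = 0.4·π_1 + 0.3·π_2 + 0.35·π_3
Solving with the normalization constraint gives π = (0.3140, 0.3483, 0.3377).
So the stationary probability of Degraded is 0.3483.

0.3483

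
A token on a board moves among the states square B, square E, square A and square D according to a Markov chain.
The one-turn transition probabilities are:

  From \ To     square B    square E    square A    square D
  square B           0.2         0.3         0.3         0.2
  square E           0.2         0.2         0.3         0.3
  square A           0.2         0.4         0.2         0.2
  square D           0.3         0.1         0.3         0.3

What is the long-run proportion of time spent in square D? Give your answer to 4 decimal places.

Let the stationary distribution be π with π = πP and π_1 + π_2 + π_3 + π_4 = 1.
π_1 = 0.2·π_1 + 0.2·π_2 + 0.2·π_3 + 0.3·π_4
π_2 = 0.3·π_1 + 0.2·π_2 + 0.4·π_3 + 0.1·π_4
π_3 = 0.3·π_1 + 0.3·π_2 + 0.2·π_3 + 0.3·π_4
Solving with the normalization constraint gives π = (0.2250, 0.2520, 0.2727, 0.2502).
So the stationary probability of square D is 0.2502.

0.2502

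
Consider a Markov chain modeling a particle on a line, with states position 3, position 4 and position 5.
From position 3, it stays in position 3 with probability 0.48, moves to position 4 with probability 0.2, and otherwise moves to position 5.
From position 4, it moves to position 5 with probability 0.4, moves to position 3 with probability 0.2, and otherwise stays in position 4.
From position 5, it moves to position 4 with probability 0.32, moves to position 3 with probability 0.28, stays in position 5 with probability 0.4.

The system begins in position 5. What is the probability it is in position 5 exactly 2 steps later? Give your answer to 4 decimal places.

Sum over the intermediate state after 1 step:
P = P(position 5→position 3)·P(position 3→position 5) + P(position 5→position 4)·P(position 4→position 5) + P(position 5→position 5)·P(position 5→position 5)
  = 0.28×0.32 + 0.32×0.4 + 0.4×0.4
  = 0.0896 + 0.1280 + 0.1600 = 0.3776

0.3776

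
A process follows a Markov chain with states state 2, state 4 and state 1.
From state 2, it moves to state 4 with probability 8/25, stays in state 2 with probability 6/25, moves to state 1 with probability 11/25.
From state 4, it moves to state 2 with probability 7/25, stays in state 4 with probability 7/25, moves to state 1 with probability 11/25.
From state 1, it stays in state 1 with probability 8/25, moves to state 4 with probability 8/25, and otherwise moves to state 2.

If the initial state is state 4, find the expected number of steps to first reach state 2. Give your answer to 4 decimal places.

3.2110

Let t(s) be the expected number of steps to first reach state 2 from state s, with t(state 2) = 0. Conditioning on the first step:
t(state 4) = 1 + 0.28·t(state 4) + 0.44·t(state 1)
t(state 1) = 1 + 0.32·t(state 4) + 0.32·t(state 1)
Solving: t(state 4) = 3.2110, t(state 1) = 2.9817.
Expected steps from state 4 to state 2: 3.2110.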